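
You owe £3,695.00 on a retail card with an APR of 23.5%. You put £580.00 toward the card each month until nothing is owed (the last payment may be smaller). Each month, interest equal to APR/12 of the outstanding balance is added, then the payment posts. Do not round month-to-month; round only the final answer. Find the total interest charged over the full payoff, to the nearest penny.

Monthly rate r = 23.5%/12 = 1.95833% = 0.0195833.
Payoff takes n = ⌈−ln(1 − rB₀/P)/ln(1+r)⌉ = ⌈6.871⌉ = 7 payments; the last is £505.81.
Total paid = 6·£580.00 + £505.81 = £3,985.81.
Total interest = total paid − principal = £3,985.81 − £3,695.00 = £290.81.

£290.81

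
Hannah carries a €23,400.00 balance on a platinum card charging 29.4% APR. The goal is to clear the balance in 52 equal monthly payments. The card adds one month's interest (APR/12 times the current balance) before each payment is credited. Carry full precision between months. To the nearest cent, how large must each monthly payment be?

€800.74

Monthly rate r = 29.4%/12 = 2.45% = 0.0245.
Level-payment amortization: P = B₀·r / (1 − (1+r)^(−n)) = 23400.00·0.0245 / (1 − 1.0245^(−52)).
Denominator 1 − (1+r)^(−52) = 0.715961024.
P = 573.3 / 0.715961024 ≈ 800.74.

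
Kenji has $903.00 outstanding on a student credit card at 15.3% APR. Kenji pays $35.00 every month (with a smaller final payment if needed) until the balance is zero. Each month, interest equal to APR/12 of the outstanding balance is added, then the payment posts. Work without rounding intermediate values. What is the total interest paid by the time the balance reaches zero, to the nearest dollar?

$199

Monthly rate r = 15.3%/12 = 1.275% = 0.01275.
Payoff takes n = ⌈−ln(1 − rB₀/P)/ln(1+r)⌉ = ⌈31.486⌉ = 32 payments; the last is $17.07.
Total paid = 31·$35.00 + $17.07 = $1,102.07.
Total interest = total paid − principal = $1,102.07 − $903.00 = $199.07.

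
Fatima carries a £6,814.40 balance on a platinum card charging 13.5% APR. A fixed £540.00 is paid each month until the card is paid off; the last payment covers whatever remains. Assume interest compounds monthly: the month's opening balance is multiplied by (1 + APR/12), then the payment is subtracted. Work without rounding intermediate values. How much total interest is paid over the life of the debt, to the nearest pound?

£577

Monthly rate r = 13.5%/12 = 1.125% = 0.01125.
Payoff takes n = ⌈−ln(1 − rB₀/P)/ln(1+r)⌉ = ⌈13.686⌉ = 14 payments; the last is £371.30.
Total paid = 13·£540.00 + £371.30 = £7,391.30.
Total interest = total paid − principal = £7,391.30 − £6,814.40 = £576.90.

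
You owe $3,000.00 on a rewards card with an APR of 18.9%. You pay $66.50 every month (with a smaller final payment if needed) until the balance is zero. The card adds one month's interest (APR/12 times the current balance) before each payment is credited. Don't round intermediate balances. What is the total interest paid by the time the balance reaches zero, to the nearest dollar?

$2,275

Monthly rate r = 18.9%/12 = 1.575% = 0.01575.
Payoff takes n = ⌈−ln(1 − rB₀/P)/ln(1+r)⌉ = ⌈79.329⌉ = 80 payments; the last is $21.98.
Total paid = 79·$66.50 + $21.98 = $5,275.48.
Total interest = total paid − principal = $5,275.48 − $3,000.00 = $2,275.48.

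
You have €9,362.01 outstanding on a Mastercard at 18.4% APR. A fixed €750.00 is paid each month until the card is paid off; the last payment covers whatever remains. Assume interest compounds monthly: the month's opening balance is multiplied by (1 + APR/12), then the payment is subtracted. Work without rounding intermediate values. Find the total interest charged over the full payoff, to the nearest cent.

€1,109.36

Monthly rate r = 18.4%/12 = 1.53333% = 0.0153333.
Payoff takes n = ⌈−ln(1 − rB₀/P)/ln(1+r)⌉ = ⌈13.962⌉ = 14 payments; the last is €721.37.
Total paid = 13·€750.00 + €721.37 = €10,471.37.
Total interest = total paid − principal = €10,471.37 − €9,362.01 = €1,109.36.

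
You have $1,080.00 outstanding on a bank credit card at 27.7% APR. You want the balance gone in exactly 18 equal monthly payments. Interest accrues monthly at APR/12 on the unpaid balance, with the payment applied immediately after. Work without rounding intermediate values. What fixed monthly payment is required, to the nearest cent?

$74.01

Monthly rate r = 27.7%/12 = 2.30833% = 0.0230833.
Level-payment amortization: P = B₀·r / (1 − (1+r)^(−n)) = 1080.00·0.0230833 / (1 − 1.02308^(−18)).
Denominator 1 − (1+r)^(−18) = 0.336865193.
P = 24.93 / 0.336865193 ≈ 74.01.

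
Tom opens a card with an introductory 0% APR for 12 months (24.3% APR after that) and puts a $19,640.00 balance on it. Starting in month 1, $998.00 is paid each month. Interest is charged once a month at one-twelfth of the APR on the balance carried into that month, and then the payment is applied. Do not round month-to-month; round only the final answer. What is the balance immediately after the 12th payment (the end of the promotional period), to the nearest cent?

Promo months 1–12 at r₀ = 0%/12 = 0; months 13+ at r₁ = 24.3%/12 = 0.02025.
After month 12 (no interest yet): B = $19,640.00 − 12·$998.00 = $7,664.00.

$7,664.00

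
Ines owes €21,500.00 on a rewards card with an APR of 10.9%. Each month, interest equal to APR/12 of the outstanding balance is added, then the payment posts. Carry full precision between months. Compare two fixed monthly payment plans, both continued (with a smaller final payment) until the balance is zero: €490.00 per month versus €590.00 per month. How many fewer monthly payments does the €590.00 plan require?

Monthly rate r = 10.9%/12 = 0.908333% = 0.00908333.
At €490.00/mo: n = ⌈−ln(1 − rB₀/P)/ln(1+r)⌉ = 57 payments (last €111.42); total interest = total paid − €21,500.00 = €6,051.42.
At €590.00/mo: 45 payments (last €269.03); total interest €4,729.03.
Payments saved = 57 − 45 = 12.

12 fewer payments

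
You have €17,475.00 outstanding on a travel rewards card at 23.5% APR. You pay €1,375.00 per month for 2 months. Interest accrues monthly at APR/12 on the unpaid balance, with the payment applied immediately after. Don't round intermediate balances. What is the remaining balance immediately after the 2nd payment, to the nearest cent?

Monthly rate r = 23.5%/12 = 1.95833% = 0.0195833.
Each month: B ← B·(1+r) − €1,375.00.
Month 1: interest €342.22; balance after payment €16,442.22.
Month 2: interest €321.99; balance after payment €15,389.21.

€15,389.21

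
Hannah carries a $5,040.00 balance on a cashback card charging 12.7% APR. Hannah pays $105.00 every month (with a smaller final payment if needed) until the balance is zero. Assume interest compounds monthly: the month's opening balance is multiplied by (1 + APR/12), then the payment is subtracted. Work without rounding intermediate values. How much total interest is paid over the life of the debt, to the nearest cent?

$2,034.22

Monthly rate r = 12.7%/12 = 1.05833% = 0.0105833.
Payoff takes n = ⌈−ln(1 − rB₀/P)/ln(1+r)⌉ = ⌈67.372⌉ = 68 payments; the last is $39.22.
Total paid = 67·$105.00 + $39.22 = $7,074.22.
Total interest = total paid − principal = $7,074.22 − $5,040.00 = $2,034.22.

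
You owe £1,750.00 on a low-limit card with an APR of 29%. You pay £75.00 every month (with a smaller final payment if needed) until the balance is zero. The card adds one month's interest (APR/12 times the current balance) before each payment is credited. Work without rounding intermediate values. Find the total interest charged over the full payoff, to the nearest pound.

£857

Monthly rate r = 29%/12 = 2.41667% = 0.0241667.
Payoff takes n = ⌈−ln(1 − rB₀/P)/ln(1+r)⌉ = ⌈34.752⌉ = 35 payments; the last is £56.58.
Total paid = 34·£75.00 + £56.58 = £2,606.58.
Total interest = total paid − principal = £2,606.58 − £1,750.00 = £856.58.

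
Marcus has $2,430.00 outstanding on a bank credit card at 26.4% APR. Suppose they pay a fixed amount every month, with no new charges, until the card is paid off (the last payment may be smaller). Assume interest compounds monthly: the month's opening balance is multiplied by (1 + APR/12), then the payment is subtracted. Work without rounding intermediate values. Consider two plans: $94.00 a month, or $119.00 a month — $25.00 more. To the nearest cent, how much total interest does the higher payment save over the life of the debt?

Monthly rate r = 26.4%/12 = 2.2% = 0.022.
At $94.00/mo: n = ⌈−ln(1 − rB₀/P)/ln(1+r)⌉ = 39 payments (last $61.01); total interest = total paid − $2,430.00 = $1,203.01.
At $119.00/mo: 28 payments (last $49.00); total interest $832.00.
Interest saved = $1,203.01 − $832.00 = $371.01.

$371.01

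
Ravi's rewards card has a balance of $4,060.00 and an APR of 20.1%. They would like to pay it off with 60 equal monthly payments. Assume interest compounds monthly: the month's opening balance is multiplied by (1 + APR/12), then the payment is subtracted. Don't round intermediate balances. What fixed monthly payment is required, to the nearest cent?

Monthly rate r = 20.1%/12 = 1.675% = 0.01675.
Level-payment amortization: P = B₀·r / (1 − (1+r)^(−n)) = 4060.00·0.01675 / (1 − 1.01675^(−60)).
Denominator 1 − (1+r)^(−60) = 0.630895674.
P = 68.005 / 0.630895674 ≈ 107.79.

$107.79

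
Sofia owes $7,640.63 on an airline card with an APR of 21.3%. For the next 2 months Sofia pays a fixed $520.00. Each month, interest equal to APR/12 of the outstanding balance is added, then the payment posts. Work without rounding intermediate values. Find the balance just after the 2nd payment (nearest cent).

Monthly rate r = 21.3%/12 = 1.775% = 0.01775.
Each month: B ← B·(1+r) − $520.00.
Month 1: interest $135.62; balance after payment $7,256.25.
Month 2: interest $128.80; balance after payment $6,865.05.

$6,865.05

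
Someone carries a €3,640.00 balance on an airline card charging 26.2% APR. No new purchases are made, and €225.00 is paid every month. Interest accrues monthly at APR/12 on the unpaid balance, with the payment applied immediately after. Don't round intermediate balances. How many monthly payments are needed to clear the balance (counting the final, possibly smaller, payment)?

21 months

Monthly rate r = 26.2%/12 = 2.18333% = 0.0218333.
Recurrence: B ← B·(1+r) − €225.00.
Month 1: interest €79.47; balance after payment €3,494.47.
Month 2: interest €76.30; balance after payment €3,345.77.
Closed form: n = −ln(1 − rB₀/P)/ln(1+r) = −ln(0.64679)/ln(1.02183) ≈ 20.175, so the balance reaches zero during payment 21.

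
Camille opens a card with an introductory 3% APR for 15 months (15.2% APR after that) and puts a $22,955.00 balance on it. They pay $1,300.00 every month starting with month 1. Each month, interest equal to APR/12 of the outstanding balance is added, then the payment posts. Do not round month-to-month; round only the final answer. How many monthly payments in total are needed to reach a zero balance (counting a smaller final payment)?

19 months

Promo months 1–15 at r₀ = 3%/12 = 0.0025; months 16+ at r₁ = 15.2%/12 = 0.0126667.
After month 15: iterate B ← B·(1+r₀) − $1,300.00 for 15 months → $3,986.07.
Then at r₁ with $1,300.00/mo: n₂ = −ln(1 − r₁·B/P)/ln(1+r₁) ≈ 3.15 → 4 more payments.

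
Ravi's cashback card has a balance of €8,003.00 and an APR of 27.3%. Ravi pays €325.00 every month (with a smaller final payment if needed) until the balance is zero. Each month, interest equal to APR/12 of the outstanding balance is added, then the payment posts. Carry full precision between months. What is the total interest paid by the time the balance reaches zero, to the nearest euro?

€3,866

Monthly rate r = 27.3%/12 = 2.275% = 0.02275.
Payoff takes n = ⌈−ln(1 − rB₀/P)/ln(1+r)⌉ = ⌈36.517⌉ = 37 payments; the last is €169.01.
Total paid = 36·€325.00 + €169.01 = €11,869.01.
Total interest = total paid − principal = €11,869.01 − €8,003.00 = €3,866.01.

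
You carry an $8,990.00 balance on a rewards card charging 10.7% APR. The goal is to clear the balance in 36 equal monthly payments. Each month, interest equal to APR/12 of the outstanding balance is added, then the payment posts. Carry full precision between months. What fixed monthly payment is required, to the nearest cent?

Monthly rate r = 10.7%/12 = 0.891667% = 0.00891667.
Level-payment amortization: P = B₀·r / (1 − (1+r)^(−n)) = 8990.00·0.00891667 / (1 − 1.00892^(−36)).
Denominator 1 − (1+r)^(−36) = 0.273543974.
P = 80.1608 / 0.273543974 ≈ 293.05.

$293.05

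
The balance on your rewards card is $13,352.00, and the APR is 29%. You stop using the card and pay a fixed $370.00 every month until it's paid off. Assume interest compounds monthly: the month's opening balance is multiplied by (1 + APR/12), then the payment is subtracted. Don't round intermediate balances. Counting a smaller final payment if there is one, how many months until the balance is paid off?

Monthly rate r = 29%/12 = 2.41667% = 0.0241667.
Recurrence: B ← B·(1+r) − $370.00.
Month 1: interest $322.67; balance after payment $13,304.67.
Month 2: interest $321.53; balance after payment $13,256.20.
Closed form: n = −ln(1 − rB₀/P)/ln(1+r) = −ln(0.12791)/ln(1.02417) ≈ 86.118, so the balance reaches zero during payment 87.

87 payments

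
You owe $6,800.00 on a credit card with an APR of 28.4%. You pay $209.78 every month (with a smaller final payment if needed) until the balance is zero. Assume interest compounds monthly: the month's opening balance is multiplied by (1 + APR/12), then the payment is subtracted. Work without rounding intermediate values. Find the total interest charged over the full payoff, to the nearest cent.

Monthly rate r = 28.4%/12 = 2.36667% = 0.0236667.
Payoff takes n = ⌈−ln(1 − rB₀/P)/ln(1+r)⌉ = ⌈62.305⌉ = 63 payments; the last is $64.50.
Total paid = 62·$209.78 + $64.50 = $13,070.86.
Total interest = total paid − principal = $13,070.86 − $6,800.00 = $6,270.86.

$6,270.86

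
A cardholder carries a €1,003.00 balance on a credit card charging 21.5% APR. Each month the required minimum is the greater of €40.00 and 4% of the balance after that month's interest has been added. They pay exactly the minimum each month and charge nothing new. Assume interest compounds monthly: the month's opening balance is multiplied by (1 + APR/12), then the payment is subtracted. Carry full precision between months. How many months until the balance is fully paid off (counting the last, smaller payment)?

Monthly rate r = 21.5%/12 = 1.79167% = 0.0179167.
While 4% of the post-interest balance exceeds €40.00, each month B ← (B·(1+r))·(1 − 0.04), i.e. B shrinks by the factor (1+r)·0.96 = 0.9772.
This holds for months 1–1. Entering month 2 the balance is €980.13; 4% of the post-interest balance is now below €40.00, so the flat €40.00 minimum applies from here.
From month 2 a fixed €40.00 at rate r clears €980.13 in 33 more payments. Total: 1 + 33 = 34 months.

34 months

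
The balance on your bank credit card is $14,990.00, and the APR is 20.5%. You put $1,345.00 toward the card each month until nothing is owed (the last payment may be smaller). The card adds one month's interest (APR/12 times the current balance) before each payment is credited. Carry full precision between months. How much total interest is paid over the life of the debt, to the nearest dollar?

Monthly rate r = 20.5%/12 = 1.70833% = 0.0170833.
Payoff takes n = ⌈−ln(1 − rB₀/P)/ln(1+r)⌉ = ⌈12.469⌉ = 13 payments; the last is $633.15.
Total paid = 12·$1,345.00 + $633.15 = $16,773.15.
Total interest = total paid − principal = $16,773.15 − $14,990.00 = $1,783.15.

$1,783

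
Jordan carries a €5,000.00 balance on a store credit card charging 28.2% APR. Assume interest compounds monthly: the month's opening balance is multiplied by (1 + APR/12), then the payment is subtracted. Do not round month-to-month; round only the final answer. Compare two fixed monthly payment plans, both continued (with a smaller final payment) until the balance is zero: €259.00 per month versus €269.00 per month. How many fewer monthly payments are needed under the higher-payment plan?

2 fewer payments

Monthly rate r = 28.2%/12 = 2.35% = 0.0235.
At €259.00/mo: n = ⌈−ln(1 − rB₀/P)/ln(1+r)⌉ = 27 payments (last €6.73); total interest = total paid − €5,000.00 = €1,740.73.
At €269.00/mo: 25 payments (last €193.46); total interest €1,649.46.
Payments saved = 27 − 25 = 2.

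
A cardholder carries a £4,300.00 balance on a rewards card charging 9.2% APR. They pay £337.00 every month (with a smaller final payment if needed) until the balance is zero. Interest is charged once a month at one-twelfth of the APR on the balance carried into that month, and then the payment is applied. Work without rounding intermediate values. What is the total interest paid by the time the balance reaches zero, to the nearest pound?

£243

Monthly rate r = 9.2%/12 = 0.766667% = 0.00766667.
Payoff takes n = ⌈−ln(1 − rB₀/P)/ln(1+r)⌉ = ⌈13.479⌉ = 14 payments; the last is £161.78.
Total paid = 13·£337.00 + £161.78 = £4,542.78.
Total interest = total paid − principal = £4,542.78 − £4,300.00 = £242.78.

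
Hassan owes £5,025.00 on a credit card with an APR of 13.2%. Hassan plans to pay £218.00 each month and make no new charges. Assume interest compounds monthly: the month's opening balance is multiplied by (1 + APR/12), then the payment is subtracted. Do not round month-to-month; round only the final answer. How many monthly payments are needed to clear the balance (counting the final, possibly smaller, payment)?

Monthly rate r = 13.2%/12 = 1.1% = 0.011.
Recurrence: B ← B·(1+r) − £218.00.
Month 1: interest £55.27; balance after payment £4,862.27.
Month 2: interest £53.49; balance after payment £4,697.76.
Closed form: n = −ln(1 − rB₀/P)/ln(1+r) = −ln(0.74644)/ln(1.011) ≈ 26.731, so the balance reaches zero during payment 27.

27 payments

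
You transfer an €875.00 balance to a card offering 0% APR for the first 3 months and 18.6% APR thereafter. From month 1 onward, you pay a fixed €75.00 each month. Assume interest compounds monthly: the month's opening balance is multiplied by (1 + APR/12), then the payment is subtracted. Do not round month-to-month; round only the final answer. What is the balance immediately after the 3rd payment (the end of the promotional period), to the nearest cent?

€650.00

Promo months 1–3 at r₀ = 0%/12 = 0; months 4+ at r₁ = 18.6%/12 = 0.0155.
After month 3 (no interest yet): B = €875.00 − 3·€75.00 = €650.00.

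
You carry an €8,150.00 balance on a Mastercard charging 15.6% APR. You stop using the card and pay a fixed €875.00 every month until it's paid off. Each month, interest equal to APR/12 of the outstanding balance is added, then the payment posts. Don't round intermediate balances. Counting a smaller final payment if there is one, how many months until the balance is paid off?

Monthly rate r = 15.6%/12 = 1.3% = 0.013.
Recurrence: B ← B·(1+r) − €875.00.
Month 1: interest €105.95; balance after payment €7,380.95.
Month 2: interest €95.95; balance after payment €6,601.90.
Closed form: n = −ln(1 − rB₀/P)/ln(1+r) = −ln(0.87891)/ln(1.013) ≈ 9.993, so the balance reaches zero during payment 10.

10 months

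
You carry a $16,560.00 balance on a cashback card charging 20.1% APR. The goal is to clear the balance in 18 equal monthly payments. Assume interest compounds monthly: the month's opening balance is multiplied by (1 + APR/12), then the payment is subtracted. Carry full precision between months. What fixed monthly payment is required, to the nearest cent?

Monthly rate r = 20.1%/12 = 1.675% = 0.01675.
Level-payment amortization: P = B₀·r / (1 − (1+r)^(−n)) = 16560.00·0.01675 / (1 − 1.01675^(−18)).
Denominator 1 − (1+r)^(−18) = 0.258442655.
P = 277.38 / 0.258442655 ≈ 1073.27.

$1,073.27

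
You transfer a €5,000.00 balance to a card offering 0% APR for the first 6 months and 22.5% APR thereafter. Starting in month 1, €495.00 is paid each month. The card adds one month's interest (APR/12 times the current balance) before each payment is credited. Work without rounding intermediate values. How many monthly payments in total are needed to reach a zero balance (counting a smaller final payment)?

Promo months 1–6 at r₀ = 0%/12 = 0; months 7+ at r₁ = 22.5%/12 = 0.01875.
After month 6 (no interest yet): B = €5,000.00 − 6·€495.00 = €2,030.00.
Then at r₁ with €495.00/mo: n₂ = −ln(1 − r₁·B/P)/ln(1+r₁) ≈ 4.31 → 5 more payments.

11 months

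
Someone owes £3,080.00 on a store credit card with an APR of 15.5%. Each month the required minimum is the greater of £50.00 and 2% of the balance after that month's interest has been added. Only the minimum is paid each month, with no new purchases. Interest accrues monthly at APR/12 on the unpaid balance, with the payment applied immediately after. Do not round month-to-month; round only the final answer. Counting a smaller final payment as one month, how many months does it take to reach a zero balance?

110 months

Monthly rate r = 15.5%/12 = 1.29167% = 0.0129167.
While 2% of the post-interest balance exceeds £50.00, each month B ← (B·(1+r))·(1 − 0.02), i.e. B shrinks by the factor (1+r)·0.98 = 0.99266.
This holds for months 1–31. Entering month 32 the balance is £2,451.01; 2% of the post-interest balance is now below £50.00, so the flat £50.00 minimum applies from here.
From month 32 a fixed £50.00 at rate r clears £2,451.01 in 79 more payments. Total: 31 + 79 = 110 months.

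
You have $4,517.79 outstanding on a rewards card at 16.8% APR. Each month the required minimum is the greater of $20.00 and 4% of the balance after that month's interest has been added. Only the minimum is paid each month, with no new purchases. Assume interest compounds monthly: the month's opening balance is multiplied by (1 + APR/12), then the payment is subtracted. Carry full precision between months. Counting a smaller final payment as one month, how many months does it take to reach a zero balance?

113 months

Monthly rate r = 16.8%/12 = 1.4% = 0.014.
While 4% of the post-interest balance exceeds $20.00, each month B ← (B·(1+r))·(1 − 0.04), i.e. B shrinks by the factor (1+r)·0.96 = 0.97344.
This holds for months 1–83. Entering month 84 the balance is $483.71; 4% of the post-interest balance is now below $20.00, so the flat $20.00 minimum applies from here.
From month 84 a fixed $20.00 at rate r clears $483.71 in 30 more payments. Total: 83 + 30 = 113 months.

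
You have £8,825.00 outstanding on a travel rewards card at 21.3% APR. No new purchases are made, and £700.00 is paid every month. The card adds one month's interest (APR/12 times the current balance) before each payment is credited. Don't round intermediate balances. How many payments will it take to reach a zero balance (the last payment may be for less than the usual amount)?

Monthly rate r = 21.3%/12 = 1.775% = 0.01775.
Recurrence: B ← B·(1+r) − £700.00.
Month 1: interest £156.64; balance after payment £8,281.64.
Month 2: interest £147.00; balance after payment £7,728.64.
Closed form: n = −ln(1 − rB₀/P)/ln(1+r) = −ln(0.77622)/ln(1.01775) ≈ 14.398, so the balance reaches zero during payment 15.

15 payments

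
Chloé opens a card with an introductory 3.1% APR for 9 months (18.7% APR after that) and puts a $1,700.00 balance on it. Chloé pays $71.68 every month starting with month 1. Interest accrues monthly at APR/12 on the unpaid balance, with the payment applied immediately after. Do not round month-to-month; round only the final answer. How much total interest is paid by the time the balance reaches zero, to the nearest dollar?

$196

Promo months 1–9 at r₀ = 3.1%/12 = 0.00258333; months 10+ at r₁ = 18.7%/12 = 0.0155833.
After month 9: iterate B ← B·(1+r₀) − $71.68 for 9 months → $1,088.11.
Then at r₁ with $71.68/mo: n₂ = −ln(1 − r₁·B/P)/ln(1+r₁) ≈ 17.46 → 18 more payments.
Total paid = 26·$71.68 + $32.78 = $1,896.46; interest = $1,896.46 − $1,700.00 = $196.46.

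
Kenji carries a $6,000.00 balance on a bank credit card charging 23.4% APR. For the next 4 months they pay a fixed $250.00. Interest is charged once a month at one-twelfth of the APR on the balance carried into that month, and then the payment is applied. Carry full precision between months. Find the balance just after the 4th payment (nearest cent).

Monthly rate r = 23.4%/12 = 1.95% = 0.0195.
Each month: B ← B·(1+r) − $250.00.
Month 1: interest $117.00; balance after payment $5,867.00.
Month 2: interest $114.41; balance after payment $5,731.41.
Month 3: interest $111.76; balance after payment $5,593.17.
Month 4: interest $109.07; balance after payment $5,452.24.

$5,452.24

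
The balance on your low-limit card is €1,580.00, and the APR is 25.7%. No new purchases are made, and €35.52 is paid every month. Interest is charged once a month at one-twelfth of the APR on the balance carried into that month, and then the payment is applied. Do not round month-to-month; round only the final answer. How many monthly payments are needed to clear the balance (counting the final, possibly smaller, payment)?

144 months

Monthly rate r = 25.7%/12 = 2.14167% = 0.0214167.
Recurrence: B ← B·(1+r) − €35.52.
Month 1: interest €33.84; balance after payment €1,578.32.
Month 2: interest €33.80; balance after payment €1,576.60.
Closed form: n = −ln(1 − rB₀/P)/ln(1+r) = −ln(0.047344)/ln(1.02142) ≈ 143.947, so the balance reaches zero during payment 144.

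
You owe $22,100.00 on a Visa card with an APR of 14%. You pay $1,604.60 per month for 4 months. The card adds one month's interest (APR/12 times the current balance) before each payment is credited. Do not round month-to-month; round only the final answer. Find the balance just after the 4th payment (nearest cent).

Monthly rate r = 14%/12 = 1.16667% = 0.0116667.
Each month: B ← B·(1+r) − $1,604.60.
Month 1: interest $257.83; balance after payment $20,753.23.
Month 2: interest $242.12; balance after payment $19,390.75.
Month 3: interest $226.23; balance after payment $18,012.38.
Month 4: interest $210.14; balance after payment $16,617.92.

$16,617.92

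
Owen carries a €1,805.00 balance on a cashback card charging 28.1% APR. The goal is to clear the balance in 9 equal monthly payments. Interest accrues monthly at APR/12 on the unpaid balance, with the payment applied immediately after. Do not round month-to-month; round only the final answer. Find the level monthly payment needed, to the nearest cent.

Monthly rate r = 28.1%/12 = 2.34167% = 0.0234167.
Level-payment amortization: P = B₀·r / (1 − (1+r)^(−n)) = 1805.00·0.0234167 / (1 − 1.02342^(−9)).
Denominator 1 − (1+r)^(−9) = 0.188053092.
P = 42.2671 / 0.188053092 ≈ 224.76.

€224.76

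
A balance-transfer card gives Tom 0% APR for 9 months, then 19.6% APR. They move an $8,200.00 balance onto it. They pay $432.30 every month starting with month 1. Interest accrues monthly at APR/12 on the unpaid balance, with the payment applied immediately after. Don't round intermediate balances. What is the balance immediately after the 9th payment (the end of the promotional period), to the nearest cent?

Promo months 1–9 at r₀ = 0%/12 = 0; months 10+ at r₁ = 19.6%/12 = 0.0163333.
After month 9 (no interest yet): B = $8,200.00 − 9·$432.30 = $4,309.30.

$4,309.30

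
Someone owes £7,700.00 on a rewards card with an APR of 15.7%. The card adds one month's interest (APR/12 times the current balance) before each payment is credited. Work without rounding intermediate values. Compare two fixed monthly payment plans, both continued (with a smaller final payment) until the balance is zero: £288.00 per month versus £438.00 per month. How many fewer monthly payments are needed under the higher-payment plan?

13 fewer payments

Monthly rate r = 15.7%/12 = 1.30833% = 0.0130833.
At £288.00/mo: n = ⌈−ln(1 − rB₀/P)/ln(1+r)⌉ = 34 payments (last £33.90); total interest = total paid − £7,700.00 = £1,837.90.
At £438.00/mo: 21 payments (last £47.45); total interest £1,107.45.
Payments saved = 34 − 21 = 13.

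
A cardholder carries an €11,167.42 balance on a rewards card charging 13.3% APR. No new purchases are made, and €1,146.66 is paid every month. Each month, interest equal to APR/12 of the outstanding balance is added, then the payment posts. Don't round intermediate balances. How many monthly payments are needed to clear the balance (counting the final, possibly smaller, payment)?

11 months

Monthly rate r = 13.3%/12 = 1.10833% = 0.0110833.
Recurrence: B ← B·(1+r) − €1,146.66.
Month 1: interest €123.77; balance after payment €10,144.53.
Month 2: interest €112.44; balance after payment €9,110.31.
Closed form: n = −ln(1 − rB₀/P)/ln(1+r) = −ln(0.89206)/ln(1.01108) ≈ 10.363, so the balance reaches zero during payment 11.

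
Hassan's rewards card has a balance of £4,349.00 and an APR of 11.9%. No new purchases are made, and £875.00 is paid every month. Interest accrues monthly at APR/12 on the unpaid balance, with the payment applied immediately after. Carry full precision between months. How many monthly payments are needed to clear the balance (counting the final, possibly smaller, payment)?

Monthly rate r = 11.9%/12 = 0.991667% = 0.00991667.
Recurrence: B ← B·(1+r) − £875.00.
Month 1: interest £43.13; balance after payment £3,517.13.
Month 2: interest £34.88; balance after payment £2,677.01.
Month 3: interest £26.55; balance after payment £1,828.55.
Month 4: interest £18.13; balance after payment £971.69.
Month 5: interest £9.64; balance after payment £106.32.
Month 6: interest £1.05; balance after payment £0.00.

6 months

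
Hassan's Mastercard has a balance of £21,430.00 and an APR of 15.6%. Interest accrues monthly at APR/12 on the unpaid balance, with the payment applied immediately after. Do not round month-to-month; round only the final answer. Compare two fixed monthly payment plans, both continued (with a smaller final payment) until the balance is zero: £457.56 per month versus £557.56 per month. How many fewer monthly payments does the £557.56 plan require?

19 fewer payments

Monthly rate r = 15.6%/12 = 1.3% = 0.013.
At £457.56/mo: n = ⌈−ln(1 − rB₀/P)/ln(1+r)⌉ = 73 payments (last £309.61); total interest = total paid − £21,430.00 = £11,823.93.
At £557.56/mo: 54 payments (last £342.13); total interest £8,462.81.
Payments saved = 73 − 54 = 19.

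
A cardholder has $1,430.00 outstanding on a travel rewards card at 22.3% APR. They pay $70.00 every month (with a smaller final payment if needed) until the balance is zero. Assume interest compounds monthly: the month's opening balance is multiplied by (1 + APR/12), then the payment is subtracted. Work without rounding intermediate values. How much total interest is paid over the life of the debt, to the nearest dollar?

Monthly rate r = 22.3%/12 = 1.85833% = 0.0185833.
Payoff takes n = ⌈−ln(1 − rB₀/P)/ln(1+r)⌉ = ⌈25.930⌉ = 26 payments; the last is $65.13.
Total paid = 25·$70.00 + $65.13 = $1,815.13.
Total interest = total paid − principal = $1,815.13 − $1,430.00 = $385.13.

$385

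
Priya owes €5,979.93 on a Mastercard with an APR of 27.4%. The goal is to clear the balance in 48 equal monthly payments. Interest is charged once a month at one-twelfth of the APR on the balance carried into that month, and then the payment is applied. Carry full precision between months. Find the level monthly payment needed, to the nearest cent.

Monthly rate r = 27.4%/12 = 2.28333% = 0.0228333.
Level-payment amortization: P = B₀·r / (1 − (1+r)^(−n)) = 5979.93·0.0228333 / (1 − 1.02283^(−48)).
Denominator 1 − (1+r)^(−48) = 0.661650062.
P = 136.542 / 0.661650062 ≈ 206.37.

€206.37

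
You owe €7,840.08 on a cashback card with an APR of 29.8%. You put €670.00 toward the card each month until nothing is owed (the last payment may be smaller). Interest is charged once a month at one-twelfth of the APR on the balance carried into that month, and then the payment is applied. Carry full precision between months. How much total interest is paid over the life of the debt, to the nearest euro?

Monthly rate r = 29.8%/12 = 2.48333% = 0.0248333.
Payoff takes n = ⌈−ln(1 − rB₀/P)/ln(1+r)⌉ = ⌈13.996⌉ = 14 payments; the last is €667.35.
Total paid = 13·€670.00 + €667.35 = €9,377.35.
Total interest = total paid − principal = €9,377.35 − €7,840.08 = €1,537.27.

€1,537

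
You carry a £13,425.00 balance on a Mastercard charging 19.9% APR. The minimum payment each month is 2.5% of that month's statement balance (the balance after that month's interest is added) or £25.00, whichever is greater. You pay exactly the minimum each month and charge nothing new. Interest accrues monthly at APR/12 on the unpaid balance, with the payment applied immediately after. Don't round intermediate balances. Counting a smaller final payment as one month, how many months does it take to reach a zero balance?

Monthly rate r = 19.9%/12 = 1.65833% = 0.0165833.
While 2.5% of the post-interest balance exceeds £25.00, each month B ← (B·(1+r))·(1 − 0.025), i.e. B shrinks by the factor (1+r)·0.975 = 0.99117.
This holds for months 1–295. Entering month 296 the balance is £980.52; 2.5% of the post-interest balance is now below £25.00, so the flat £25.00 minimum applies from here.
From month 296 a fixed £25.00 at rate r clears £980.52 in 64 more payments. Total: 295 + 64 = 359 months.

359 months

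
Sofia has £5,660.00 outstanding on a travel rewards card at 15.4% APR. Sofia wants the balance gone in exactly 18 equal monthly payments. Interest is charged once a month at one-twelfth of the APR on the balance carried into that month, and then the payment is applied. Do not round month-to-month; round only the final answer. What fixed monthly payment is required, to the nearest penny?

£354.16

Monthly rate r = 15.4%/12 = 1.28333% = 0.0128333.
Level-payment amortization: P = B₀·r / (1 − (1+r)^(−n)) = 5660.00·0.0128333 / (1 − 1.01283^(−18)).
Denominator 1 − (1+r)^(−18) = 0.205093126.
P = 72.6367 / 0.205093126 ≈ 354.16.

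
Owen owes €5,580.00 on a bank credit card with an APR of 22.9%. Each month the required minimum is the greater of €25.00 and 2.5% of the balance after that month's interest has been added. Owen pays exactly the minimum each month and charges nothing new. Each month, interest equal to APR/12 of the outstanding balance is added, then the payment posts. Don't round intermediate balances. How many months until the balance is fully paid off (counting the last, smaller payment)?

345 months

Monthly rate r = 22.9%/12 = 1.90833% = 0.0190833.
While 2.5% of the post-interest balance exceeds €25.00, each month B ← (B·(1+r))·(1 − 0.025), i.e. B shrinks by the factor (1+r)·0.975 = 0.99361.
This holds for months 1–271. Entering month 272 the balance is €981.10; 2.5% of the post-interest balance is now below €25.00, so the flat €25.00 minimum applies from here.
From month 272 a fixed €25.00 at rate r clears €981.10 in 74 more payments. Total: 271 + 74 = 345 months.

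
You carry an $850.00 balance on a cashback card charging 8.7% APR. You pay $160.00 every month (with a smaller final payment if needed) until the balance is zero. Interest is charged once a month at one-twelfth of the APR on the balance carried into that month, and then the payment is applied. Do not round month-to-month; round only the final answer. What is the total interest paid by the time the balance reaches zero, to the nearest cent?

Monthly rate r = 8.7%/12 = 0.725% = 0.00725.
Payoff takes n = ⌈−ln(1 − rB₀/P)/ln(1+r)⌉ = ⌈5.437⌉ = 6 payments; the last is $70.08.
Total paid = 5·$160.00 + $70.08 = $870.08.
Total interest = total paid − principal = $870.08 − $850.00 = $20.08.

$20.08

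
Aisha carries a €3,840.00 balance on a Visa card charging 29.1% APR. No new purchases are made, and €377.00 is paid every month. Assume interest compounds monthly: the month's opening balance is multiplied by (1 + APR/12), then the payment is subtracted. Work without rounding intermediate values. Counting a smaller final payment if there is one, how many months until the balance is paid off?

12 months

Monthly rate r = 29.1%/12 = 2.425% = 0.02425.
Recurrence: B ← B·(1+r) − €377.00.
Month 1: interest €93.12; balance after payment €3,556.12.
Month 2: interest €86.24; balance after payment €3,265.36.
Closed form: n = −ln(1 − rB₀/P)/ln(1+r) = −ln(0.753)/ln(1.02425) ≈ 11.840, so the balance reaches zero during payment 12.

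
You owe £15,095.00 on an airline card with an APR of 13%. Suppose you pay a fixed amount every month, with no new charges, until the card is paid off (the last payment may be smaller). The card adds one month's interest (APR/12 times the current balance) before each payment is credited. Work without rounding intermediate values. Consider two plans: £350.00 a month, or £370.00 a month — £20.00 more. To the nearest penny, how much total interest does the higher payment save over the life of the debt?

£421.86

Monthly rate r = 13%/12 = 1.08333% = 0.0108333.
At £350.00/mo: n = ⌈−ln(1 − rB₀/P)/ln(1+r)⌉ = 59 payments (last £153.26); total interest = total paid − £15,095.00 = £5,358.26.
At £370.00/mo: 55 payments (last £51.40); total interest £4,936.40.
Interest saved = £5,358.26 − £4,936.40 = £421.86.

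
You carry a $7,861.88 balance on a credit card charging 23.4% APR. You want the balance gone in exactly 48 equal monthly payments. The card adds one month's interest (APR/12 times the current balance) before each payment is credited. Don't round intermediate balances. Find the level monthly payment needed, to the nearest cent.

Monthly rate r = 23.4%/12 = 1.95% = 0.0195.
Level-payment amortization: P = B₀·r / (1 − (1+r)^(−n)) = 7861.88·0.0195 / (1 − 1.0195^(−48)).
Denominator 1 − (1+r)^(−48) = 0.604257262.
P = 153.307 / 0.604257262 ≈ 253.71.

$253.71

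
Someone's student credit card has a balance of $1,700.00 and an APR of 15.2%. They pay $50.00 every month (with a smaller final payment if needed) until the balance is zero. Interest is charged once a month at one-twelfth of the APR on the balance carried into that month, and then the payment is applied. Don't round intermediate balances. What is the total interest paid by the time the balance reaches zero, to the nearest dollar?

Monthly rate r = 15.2%/12 = 1.26667% = 0.0126667.
Payoff takes n = ⌈−ln(1 − rB₀/P)/ln(1+r)⌉ = ⌈44.751⌉ = 45 payments; the last is $37.62.
Total paid = 44·$50.00 + $37.62 = $2,237.62.
Total interest = total paid − principal = $2,237.62 − $1,700.00 = $537.62.

$538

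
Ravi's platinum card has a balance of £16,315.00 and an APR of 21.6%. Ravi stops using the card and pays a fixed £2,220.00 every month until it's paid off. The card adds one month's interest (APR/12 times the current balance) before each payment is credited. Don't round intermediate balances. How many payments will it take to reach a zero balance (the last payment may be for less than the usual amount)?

8 months

Monthly rate r = 21.6%/12 = 1.8% = 0.018.
Recurrence: B ← B·(1+r) − £2,220.00.
Month 1: interest £293.67; balance after payment £14,388.67.
Month 2: interest £259.00; balance after payment £12,427.67.
Closed form: n = −ln(1 − rB₀/P)/ln(1+r) = −ln(0.86772)/ln(1.018) ≈ 7.954, so the balance reaches zero during payment 8.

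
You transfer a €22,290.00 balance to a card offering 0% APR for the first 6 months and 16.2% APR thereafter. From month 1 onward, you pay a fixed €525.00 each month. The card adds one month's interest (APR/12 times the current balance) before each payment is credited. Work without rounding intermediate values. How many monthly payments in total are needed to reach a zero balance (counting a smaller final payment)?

57 payments

Promo months 1–6 at r₀ = 0%/12 = 0; months 7+ at r₁ = 16.2%/12 = 0.0135.
After month 6 (no interest yet): B = €22,290.00 − 6·€525.00 = €19,140.00.
Then at r₁ with €525.00/mo: n₂ = −ln(1 − r₁·B/P)/ln(1+r₁) ≈ 50.53 → 51 more payments.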